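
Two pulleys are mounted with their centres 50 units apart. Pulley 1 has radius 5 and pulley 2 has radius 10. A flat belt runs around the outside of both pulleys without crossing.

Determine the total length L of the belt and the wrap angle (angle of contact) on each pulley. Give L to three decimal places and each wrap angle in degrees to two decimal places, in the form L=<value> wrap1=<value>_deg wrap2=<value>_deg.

L=147.624 wrap1=168.52_deg wrap2=191.48_deg

open belt: β = asin((r2−r1)/C) = asin(5/50) = 5.7392°
wrap1 = π − 2β = 168.5217°
wrap2 = π + 2β = 191.4783°
tangent length = C·cosβ = 49.7494
L = r1·wrap1 + r2·wrap2 + 2·C·cosβ = 5·2.9413 + 10·3.3419 + 2·49.7494 = 147.6243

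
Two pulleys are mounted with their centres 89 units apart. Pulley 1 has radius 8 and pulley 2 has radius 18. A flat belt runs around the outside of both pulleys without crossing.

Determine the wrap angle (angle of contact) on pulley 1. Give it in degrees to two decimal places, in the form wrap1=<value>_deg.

open belt: β = asin((r2−r1)/C) = asin(10/89) = 6.4514°
wrap1 = π − 2β = 167.0973°
wrap2 = π + 2β = 192.9027°

wrap1=167.10_deg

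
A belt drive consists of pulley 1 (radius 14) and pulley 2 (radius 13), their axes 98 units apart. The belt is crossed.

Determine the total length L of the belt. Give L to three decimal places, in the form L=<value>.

crossed belt: β = asin((r1+r2)/C) = asin(27/98) = 15.9924°
wrap1 = wrap2 = π + 2β = 211.9848°
tangent length = C·cosβ = 94.2072
L = (r1+r2)·wrap + 2·C·cosβ = 27·3.6998 + 2·94.2072 = 288.3099

L=288.310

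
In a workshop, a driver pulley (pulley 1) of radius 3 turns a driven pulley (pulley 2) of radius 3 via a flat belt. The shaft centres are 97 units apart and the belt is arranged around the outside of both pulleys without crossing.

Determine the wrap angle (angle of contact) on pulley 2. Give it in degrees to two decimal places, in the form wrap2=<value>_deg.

open belt: β = asin((r2−r1)/C) = asin(0/97) = 0.0000°
wrap1 = π − 2β = 180.0000°
wrap2 = π + 2β = 180.0000°

wrap2=180.00_deg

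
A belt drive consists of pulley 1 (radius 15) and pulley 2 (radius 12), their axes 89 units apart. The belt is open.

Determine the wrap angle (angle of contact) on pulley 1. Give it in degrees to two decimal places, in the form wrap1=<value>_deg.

wrap1=183.86_deg

open belt: β = asin((r2−r1)/C) = asin(-3/89) = -1.9317°
wrap1 = π − 2β = 183.8634°
wrap2 = π + 2β = 176.1366°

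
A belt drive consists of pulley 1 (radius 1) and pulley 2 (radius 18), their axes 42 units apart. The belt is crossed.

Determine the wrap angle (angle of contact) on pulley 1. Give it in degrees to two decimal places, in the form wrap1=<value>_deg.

wrap1=233.79_deg

crossed belt: β = asin((r1+r2)/C) = asin(19/42) = 26.8965°
wrap1 = wrap2 = π + 2β = 233.7931°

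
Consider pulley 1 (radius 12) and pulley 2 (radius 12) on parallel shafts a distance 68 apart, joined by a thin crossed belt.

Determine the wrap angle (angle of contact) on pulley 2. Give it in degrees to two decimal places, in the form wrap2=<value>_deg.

wrap2=221.33_deg

crossed belt: β = asin((r1+r2)/C) = asin(24/68) = 20.6673°
wrap1 = wrap2 = π + 2β = 221.3346°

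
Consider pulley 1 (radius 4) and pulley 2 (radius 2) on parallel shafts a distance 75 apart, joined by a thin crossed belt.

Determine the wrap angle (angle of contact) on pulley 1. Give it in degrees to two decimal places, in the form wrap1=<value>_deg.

crossed belt: β = asin((r1+r2)/C) = asin(6/75) = 4.5886°
wrap1 = wrap2 = π + 2β = 189.1771°

wrap1=189.18_deg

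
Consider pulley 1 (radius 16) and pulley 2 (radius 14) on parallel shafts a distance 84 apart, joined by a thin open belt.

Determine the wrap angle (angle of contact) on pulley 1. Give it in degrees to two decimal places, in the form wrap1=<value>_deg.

wrap1=182.73_deg

open belt: β = asin((r2−r1)/C) = asin(-2/84) = -1.3643°
wrap1 = π − 2β = 182.7286°
wrap2 = π + 2β = 177.2714°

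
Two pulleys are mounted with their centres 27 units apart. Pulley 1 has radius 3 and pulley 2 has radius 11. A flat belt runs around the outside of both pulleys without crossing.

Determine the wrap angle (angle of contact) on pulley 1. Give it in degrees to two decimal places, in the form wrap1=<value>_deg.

open belt: β = asin((r2−r1)/C) = asin(8/27) = 17.2353°
wrap1 = π − 2β = 145.5294°
wrap2 = π + 2β = 214.4706°

wrap1=145.53_deg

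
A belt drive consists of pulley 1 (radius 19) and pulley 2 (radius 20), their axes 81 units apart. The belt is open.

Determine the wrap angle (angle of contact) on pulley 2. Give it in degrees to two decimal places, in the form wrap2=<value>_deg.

wrap2=181.41_deg

open belt: β = asin((r2−r1)/C) = asin(1/81) = 0.7074°
wrap1 = π − 2β = 178.5853°
wrap2 = π + 2β = 181.4147°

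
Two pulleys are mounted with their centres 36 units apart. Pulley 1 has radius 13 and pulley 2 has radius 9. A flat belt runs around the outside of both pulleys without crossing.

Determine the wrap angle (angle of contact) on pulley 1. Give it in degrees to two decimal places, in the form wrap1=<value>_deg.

wrap1=192.76_deg

open belt: β = asin((r2−r1)/C) = asin(-4/36) = -6.3794°
wrap1 = π − 2β = 192.7587°
wrap2 = π + 2β = 167.2413°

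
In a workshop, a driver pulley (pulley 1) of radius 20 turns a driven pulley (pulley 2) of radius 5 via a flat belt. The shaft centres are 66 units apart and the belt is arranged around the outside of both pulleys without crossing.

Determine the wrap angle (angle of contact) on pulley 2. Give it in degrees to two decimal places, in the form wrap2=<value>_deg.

open belt: β = asin((r2−r1)/C) = asin(-15/66) = -13.1366°
wrap1 = π − 2β = 206.2731°
wrap2 = π + 2β = 153.7269°

wrap2=153.73_deg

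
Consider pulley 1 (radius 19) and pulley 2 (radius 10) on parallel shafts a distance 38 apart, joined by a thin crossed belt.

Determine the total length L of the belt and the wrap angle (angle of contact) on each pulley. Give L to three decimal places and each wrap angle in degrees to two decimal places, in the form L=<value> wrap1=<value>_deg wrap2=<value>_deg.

L=190.573 wrap1=279.49_deg wrap2=279.49_deg

crossed belt: β = asin((r1+r2)/C) = asin(29/38) = 49.7434°
wrap1 = wrap2 = π + 2β = 279.4868°
tangent length = C·cosβ = 24.5561
L = (r1+r2)·wrap + 2·C·cosβ = 29·4.8780 + 2·24.5561 = 190.5731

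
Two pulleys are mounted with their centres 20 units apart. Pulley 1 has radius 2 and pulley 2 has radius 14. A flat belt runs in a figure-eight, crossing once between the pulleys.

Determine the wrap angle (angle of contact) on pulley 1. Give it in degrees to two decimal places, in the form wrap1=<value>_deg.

wrap1=286.26_deg

crossed belt: β = asin((r1+r2)/C) = asin(16/20) = 53.1301°
wrap1 = wrap2 = π + 2β = 286.2602°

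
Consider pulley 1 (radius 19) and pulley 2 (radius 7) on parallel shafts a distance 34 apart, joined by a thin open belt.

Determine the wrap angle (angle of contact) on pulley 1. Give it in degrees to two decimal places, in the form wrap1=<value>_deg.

open belt: β = asin((r2−r1)/C) = asin(-12/34) = -20.6673°
wrap1 = π − 2β = 221.3346°
wrap2 = π + 2β = 138.6654°

wrap1=221.33_deg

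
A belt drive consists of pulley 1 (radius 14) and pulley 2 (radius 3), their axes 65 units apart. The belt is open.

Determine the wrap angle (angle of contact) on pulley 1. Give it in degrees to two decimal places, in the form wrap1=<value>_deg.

open belt: β = asin((r2−r1)/C) = asin(-11/65) = -9.7431°
wrap1 = π − 2β = 199.4862°
wrap2 = π + 2β = 160.5138°

wrap1=199.49_deg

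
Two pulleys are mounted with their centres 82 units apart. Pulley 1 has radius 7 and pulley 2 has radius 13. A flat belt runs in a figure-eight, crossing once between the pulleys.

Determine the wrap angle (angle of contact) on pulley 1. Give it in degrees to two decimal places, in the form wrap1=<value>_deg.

crossed belt: β = asin((r1+r2)/C) = asin(20/82) = 14.1170°
wrap1 = wrap2 = π + 2β = 208.2340°

wrap1=208.23_deg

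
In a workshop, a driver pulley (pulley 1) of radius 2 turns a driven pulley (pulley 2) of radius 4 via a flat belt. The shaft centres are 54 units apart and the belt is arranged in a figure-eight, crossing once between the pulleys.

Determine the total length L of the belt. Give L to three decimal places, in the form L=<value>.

crossed belt: β = asin((r1+r2)/C) = asin(6/54) = 6.3794°
wrap1 = wrap2 = π + 2β = 192.7587°
tangent length = C·cosβ = 53.6656
L = (r1+r2)·wrap + 2·C·cosβ = 6·3.3643 + 2·53.6656 = 127.5169

L=127.517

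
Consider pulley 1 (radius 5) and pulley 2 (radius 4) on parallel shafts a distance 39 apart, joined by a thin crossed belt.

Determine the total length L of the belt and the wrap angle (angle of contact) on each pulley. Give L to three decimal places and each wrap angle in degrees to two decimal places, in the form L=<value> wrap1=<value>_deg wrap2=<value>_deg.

crossed belt: β = asin((r1+r2)/C) = asin(9/39) = 13.3424°
wrap1 = wrap2 = π + 2β = 206.6847°
tangent length = C·cosβ = 37.9473
L = (r1+r2)·wrap + 2·C·cosβ = 9·3.6073 + 2·37.9473 = 108.3606

L=108.361 wrap1=206.68_deg wrap2=206.68_deg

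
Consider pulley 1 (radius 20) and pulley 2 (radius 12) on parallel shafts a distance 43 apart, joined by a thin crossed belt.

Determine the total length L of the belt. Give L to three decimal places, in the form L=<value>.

crossed belt: β = asin((r1+r2)/C) = asin(32/43) = 48.0892°
wrap1 = wrap2 = π + 2β = 276.1785°
tangent length = C·cosβ = 28.7228
L = (r1+r2)·wrap + 2·C·cosβ = 32·4.8202 + 2·28.7228 = 211.6928

L=211.693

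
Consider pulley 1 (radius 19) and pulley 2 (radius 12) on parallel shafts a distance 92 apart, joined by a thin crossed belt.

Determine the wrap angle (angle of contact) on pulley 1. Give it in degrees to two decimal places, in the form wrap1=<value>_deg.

wrap1=219.38_deg

crossed belt: β = asin((r1+r2)/C) = asin(31/92) = 19.6916°
wrap1 = wrap2 = π + 2β = 219.3831°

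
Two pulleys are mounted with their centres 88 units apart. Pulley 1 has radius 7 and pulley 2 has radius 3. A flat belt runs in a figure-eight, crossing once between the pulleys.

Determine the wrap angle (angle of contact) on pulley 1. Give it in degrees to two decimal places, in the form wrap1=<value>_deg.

wrap1=193.05_deg

crossed belt: β = asin((r1+r2)/C) = asin(10/88) = 6.5250°
wrap1 = wrap2 = π + 2β = 193.0500°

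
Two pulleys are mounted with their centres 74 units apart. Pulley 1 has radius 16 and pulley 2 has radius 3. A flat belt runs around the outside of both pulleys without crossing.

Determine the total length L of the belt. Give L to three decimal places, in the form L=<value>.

L=209.980

open belt: β = asin((r2−r1)/C) = asin(-13/74) = -10.1180°
wrap1 = π − 2β = 200.2360°
wrap2 = π + 2β = 159.7640°
tangent length = C·cosβ = 72.8492
L = r1·wrap1 + r2·wrap2 + 2·C·cosβ = 16·3.4948 + 3·2.7884 + 2·72.8492 = 209.9800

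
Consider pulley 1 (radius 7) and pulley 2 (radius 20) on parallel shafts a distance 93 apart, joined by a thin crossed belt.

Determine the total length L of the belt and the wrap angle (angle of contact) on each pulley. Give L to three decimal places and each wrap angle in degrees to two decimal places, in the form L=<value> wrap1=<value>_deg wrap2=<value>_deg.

L=278.718 wrap1=213.75_deg wrap2=213.75_deg

crossed belt: β = asin((r1+r2)/C) = asin(27/93) = 16.8773°
wrap1 = wrap2 = π + 2β = 213.7545°
tangent length = C·cosβ = 88.9944
L = (r1+r2)·wrap + 2·C·cosβ = 27·3.7307 + 2·88.9944 = 278.7182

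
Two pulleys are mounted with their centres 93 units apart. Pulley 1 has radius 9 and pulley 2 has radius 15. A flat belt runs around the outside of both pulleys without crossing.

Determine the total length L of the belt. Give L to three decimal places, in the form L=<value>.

L=261.785

open belt: β = asin((r2−r1)/C) = asin(6/93) = 3.6991°
wrap1 = π − 2β = 172.6019°
wrap2 = π + 2β = 187.3981°
tangent length = C·cosβ = 92.8062
L = r1·wrap1 + r2·wrap2 + 2·C·cosβ = 9·3.0125 + 15·3.2707 + 2·92.8062 = 261.7855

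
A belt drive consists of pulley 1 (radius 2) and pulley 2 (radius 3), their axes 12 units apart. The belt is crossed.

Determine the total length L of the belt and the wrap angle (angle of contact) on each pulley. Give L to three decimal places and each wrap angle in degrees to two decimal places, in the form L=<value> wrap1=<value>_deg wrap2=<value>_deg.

crossed belt: β = asin((r1+r2)/C) = asin(5/12) = 24.6243°
wrap1 = wrap2 = π + 2β = 229.2486°
tangent length = C·cosβ = 10.9087
L = (r1+r2)·wrap + 2·C·cosβ = 5·4.0011 + 2·10.9087 = 41.8231

L=41.823 wrap1=229.25_deg wrap2=229.25_deg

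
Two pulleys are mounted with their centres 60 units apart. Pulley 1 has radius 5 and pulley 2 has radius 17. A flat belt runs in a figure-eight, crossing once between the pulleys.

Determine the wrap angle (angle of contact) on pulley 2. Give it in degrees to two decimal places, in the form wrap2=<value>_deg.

wrap2=223.02_deg

crossed belt: β = asin((r1+r2)/C) = asin(22/60) = 21.5102°
wrap1 = wrap2 = π + 2β = 223.0204°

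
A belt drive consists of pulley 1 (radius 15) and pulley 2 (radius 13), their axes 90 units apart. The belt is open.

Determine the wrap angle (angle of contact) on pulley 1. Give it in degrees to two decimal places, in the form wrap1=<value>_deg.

open belt: β = asin((r2−r1)/C) = asin(-2/90) = -1.2733°
wrap1 = π − 2β = 182.5467°
wrap2 = π + 2β = 177.4533°

wrap1=182.55_deg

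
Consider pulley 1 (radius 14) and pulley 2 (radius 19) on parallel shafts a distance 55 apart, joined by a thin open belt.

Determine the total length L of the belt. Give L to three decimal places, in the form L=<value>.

open belt: β = asin((r2−r1)/C) = asin(5/55) = 5.2159°
wrap1 = π − 2β = 169.5682°
wrap2 = π + 2β = 190.4318°
tangent length = C·cosβ = 54.7723
L = r1·wrap1 + r2·wrap2 + 2·C·cosβ = 14·2.9595 + 19·3.3237 + 2·54.7723 = 214.1274

L=214.127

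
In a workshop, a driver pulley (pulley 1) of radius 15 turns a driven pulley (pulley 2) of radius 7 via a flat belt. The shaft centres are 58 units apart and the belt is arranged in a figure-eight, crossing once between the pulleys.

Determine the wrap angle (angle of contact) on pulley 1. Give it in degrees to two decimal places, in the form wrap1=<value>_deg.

crossed belt: β = asin((r1+r2)/C) = asin(22/58) = 22.2910°
wrap1 = wrap2 = π + 2β = 224.5819°

wrap1=224.58_deg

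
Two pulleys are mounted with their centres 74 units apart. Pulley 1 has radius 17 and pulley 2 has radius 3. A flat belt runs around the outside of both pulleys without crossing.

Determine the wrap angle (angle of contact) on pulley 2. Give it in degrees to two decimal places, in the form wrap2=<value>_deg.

open belt: β = asin((r2−r1)/C) = asin(-14/74) = -10.9055°
wrap1 = π − 2β = 201.8109°
wrap2 = π + 2β = 158.1891°

wrap2=158.19_deg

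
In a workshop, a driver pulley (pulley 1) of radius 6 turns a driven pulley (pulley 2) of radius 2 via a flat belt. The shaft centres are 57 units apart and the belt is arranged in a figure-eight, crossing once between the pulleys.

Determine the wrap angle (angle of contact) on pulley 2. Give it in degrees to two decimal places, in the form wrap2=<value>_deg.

wrap2=196.14_deg

crossed belt: β = asin((r1+r2)/C) = asin(8/57) = 8.0682°
wrap1 = wrap2 = π + 2β = 196.1363°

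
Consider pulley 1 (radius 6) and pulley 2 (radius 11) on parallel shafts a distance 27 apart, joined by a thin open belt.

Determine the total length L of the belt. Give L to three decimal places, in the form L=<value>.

L=108.336

open belt: β = asin((r2−r1)/C) = asin(5/27) = 10.6719°
wrap1 = π − 2β = 158.6561°
wrap2 = π + 2β = 201.3439°
tangent length = C·cosβ = 26.5330
L = r1·wrap1 + r2·wrap2 + 2·C·cosβ = 6·2.7691 + 11·3.5141 + 2·26.5330 = 108.3357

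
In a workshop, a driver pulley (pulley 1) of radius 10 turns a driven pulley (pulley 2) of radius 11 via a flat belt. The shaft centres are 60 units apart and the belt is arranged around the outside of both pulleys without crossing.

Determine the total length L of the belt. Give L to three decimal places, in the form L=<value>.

open belt: β = asin((r2−r1)/C) = asin(1/60) = 0.9550°
wrap1 = π − 2β = 178.0901°
wrap2 = π + 2β = 181.9099°
tangent length = C·cosβ = 59.9917
L = r1·wrap1 + r2·wrap2 + 2·C·cosβ = 10·3.1083 + 11·3.1749 + 2·59.9917 = 185.9901

L=185.990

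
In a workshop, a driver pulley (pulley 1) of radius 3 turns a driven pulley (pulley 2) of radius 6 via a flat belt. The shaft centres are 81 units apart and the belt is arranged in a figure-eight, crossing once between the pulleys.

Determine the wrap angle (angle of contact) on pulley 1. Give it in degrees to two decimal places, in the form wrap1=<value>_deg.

wrap1=192.76_deg

crossed belt: β = asin((r1+r2)/C) = asin(9/81) = 6.3794°
wrap1 = wrap2 = π + 2β = 192.7587°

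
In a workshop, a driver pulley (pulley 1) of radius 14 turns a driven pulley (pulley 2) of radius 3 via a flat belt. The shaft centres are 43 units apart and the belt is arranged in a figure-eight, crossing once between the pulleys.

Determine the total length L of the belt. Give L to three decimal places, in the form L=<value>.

crossed belt: β = asin((r1+r2)/C) = asin(17/43) = 23.2877°
wrap1 = wrap2 = π + 2β = 226.5755°
tangent length = C·cosβ = 39.4968
L = (r1+r2)·wrap + 2·C·cosβ = 17·3.9545 + 2·39.4968 = 146.2200

L=146.220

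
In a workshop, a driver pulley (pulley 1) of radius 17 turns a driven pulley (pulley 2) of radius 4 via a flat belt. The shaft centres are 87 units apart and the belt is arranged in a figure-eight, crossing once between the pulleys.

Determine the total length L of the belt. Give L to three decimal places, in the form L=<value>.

L=245.067

crossed belt: β = asin((r1+r2)/C) = asin(21/87) = 13.9680°
wrap1 = wrap2 = π + 2β = 207.9359°
tangent length = C·cosβ = 84.4275
L = (r1+r2)·wrap + 2·C·cosβ = 21·3.6292 + 2·84.4275 = 245.0675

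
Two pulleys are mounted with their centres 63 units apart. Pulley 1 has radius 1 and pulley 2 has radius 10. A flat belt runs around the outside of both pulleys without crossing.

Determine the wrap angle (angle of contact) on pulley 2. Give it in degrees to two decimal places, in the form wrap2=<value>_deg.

wrap2=196.43_deg

open belt: β = asin((r2−r1)/C) = asin(9/63) = 8.2132°
wrap1 = π − 2β = 163.5736°
wrap2 = π + 2β = 196.4264°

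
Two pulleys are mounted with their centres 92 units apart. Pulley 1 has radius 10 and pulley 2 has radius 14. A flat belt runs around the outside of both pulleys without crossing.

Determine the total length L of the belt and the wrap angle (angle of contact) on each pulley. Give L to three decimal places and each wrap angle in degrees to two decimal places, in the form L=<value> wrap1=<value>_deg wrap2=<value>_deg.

L=259.572 wrap1=175.02_deg wrap2=184.98_deg

open belt: β = asin((r2−r1)/C) = asin(4/92) = 2.4919°
wrap1 = π − 2β = 175.0162°
wrap2 = π + 2β = 184.9838°
tangent length = C·cosβ = 91.9130
L = r1·wrap1 + r2·wrap2 + 2·C·cosβ = 10·3.0546 + 14·3.2286 + 2·91.9130 = 259.5722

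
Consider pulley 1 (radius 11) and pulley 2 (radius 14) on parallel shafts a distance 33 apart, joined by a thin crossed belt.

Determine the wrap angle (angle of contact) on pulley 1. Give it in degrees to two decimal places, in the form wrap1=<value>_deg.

wrap1=278.50_deg

crossed belt: β = asin((r1+r2)/C) = asin(25/33) = 49.2509°
wrap1 = wrap2 = π + 2β = 278.5019°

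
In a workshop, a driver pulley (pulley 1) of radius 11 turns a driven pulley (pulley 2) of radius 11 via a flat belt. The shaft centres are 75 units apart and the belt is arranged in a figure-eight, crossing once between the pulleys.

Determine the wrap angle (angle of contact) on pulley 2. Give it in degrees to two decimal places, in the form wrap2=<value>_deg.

wrap2=214.12_deg

crossed belt: β = asin((r1+r2)/C) = asin(22/75) = 17.0576°
wrap1 = wrap2 = π + 2β = 214.1152°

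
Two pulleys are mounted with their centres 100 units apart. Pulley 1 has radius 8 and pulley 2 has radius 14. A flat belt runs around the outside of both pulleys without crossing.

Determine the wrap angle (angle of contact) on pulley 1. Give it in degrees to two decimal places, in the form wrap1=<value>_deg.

open belt: β = asin((r2−r1)/C) = asin(6/100) = 3.4398°
wrap1 = π − 2β = 173.1204°
wrap2 = π + 2β = 186.8796°

wrap1=173.12_deg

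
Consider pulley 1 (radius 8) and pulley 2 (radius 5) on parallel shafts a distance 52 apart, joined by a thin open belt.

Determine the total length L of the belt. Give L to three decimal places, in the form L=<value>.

L=145.014

open belt: β = asin((r2−r1)/C) = asin(-3/52) = -3.3074°
wrap1 = π − 2β = 186.6147°
wrap2 = π + 2β = 173.3853°
tangent length = C·cosβ = 51.9134
L = r1·wrap1 + r2·wrap2 + 2·C·cosβ = 8·3.2570 + 5·3.0261 + 2·51.9134 = 145.0138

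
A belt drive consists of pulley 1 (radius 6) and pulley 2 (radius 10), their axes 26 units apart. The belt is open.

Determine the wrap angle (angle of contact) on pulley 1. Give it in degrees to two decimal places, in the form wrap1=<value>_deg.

wrap1=162.30_deg

open belt: β = asin((r2−r1)/C) = asin(4/26) = 8.8499°
wrap1 = π − 2β = 162.3002°
wrap2 = π + 2β = 197.6998°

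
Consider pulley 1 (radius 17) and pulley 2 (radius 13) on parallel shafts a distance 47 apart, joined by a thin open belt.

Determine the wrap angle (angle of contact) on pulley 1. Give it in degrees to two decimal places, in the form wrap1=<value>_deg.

wrap1=189.76_deg

open belt: β = asin((r2−r1)/C) = asin(-4/47) = -4.8821°
wrap1 = π − 2β = 189.7643°
wrap2 = π + 2β = 170.2357°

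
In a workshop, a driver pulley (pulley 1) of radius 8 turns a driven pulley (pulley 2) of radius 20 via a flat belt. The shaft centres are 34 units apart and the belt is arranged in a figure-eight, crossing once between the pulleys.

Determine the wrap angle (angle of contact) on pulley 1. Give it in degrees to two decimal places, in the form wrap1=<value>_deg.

crossed belt: β = asin((r1+r2)/C) = asin(28/34) = 55.4397°
wrap1 = wrap2 = π + 2β = 290.8794°

wrap1=290.88_deg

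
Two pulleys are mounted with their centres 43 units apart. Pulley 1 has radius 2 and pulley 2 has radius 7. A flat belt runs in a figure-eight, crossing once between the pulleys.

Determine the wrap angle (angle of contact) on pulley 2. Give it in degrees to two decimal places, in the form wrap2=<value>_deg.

wrap2=204.16_deg

crossed belt: β = asin((r1+r2)/C) = asin(9/43) = 12.0815°
wrap1 = wrap2 = π + 2β = 204.1629°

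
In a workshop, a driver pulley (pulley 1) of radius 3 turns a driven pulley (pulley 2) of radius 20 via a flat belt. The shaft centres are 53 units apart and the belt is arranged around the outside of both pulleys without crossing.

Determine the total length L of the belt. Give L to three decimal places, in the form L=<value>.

L=183.758

open belt: β = asin((r2−r1)/C) = asin(17/53) = 18.7086°
wrap1 = π − 2β = 142.5829°
wrap2 = π + 2β = 217.4171°
tangent length = C·cosβ = 50.1996
L = r1·wrap1 + r2·wrap2 + 2·C·cosβ = 3·2.4885 + 20·3.7946 + 2·50.1996 = 183.7577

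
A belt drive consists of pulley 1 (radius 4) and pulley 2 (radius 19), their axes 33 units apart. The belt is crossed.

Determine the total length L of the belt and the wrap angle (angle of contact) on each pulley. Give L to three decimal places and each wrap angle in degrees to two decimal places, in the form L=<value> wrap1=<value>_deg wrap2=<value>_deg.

crossed belt: β = asin((r1+r2)/C) = asin(23/33) = 44.1844°
wrap1 = wrap2 = π + 2β = 268.3688°
tangent length = C·cosβ = 23.6643
L = (r1+r2)·wrap + 2·C·cosβ = 23·4.6839 + 2·23.6643 = 155.0588

L=155.059 wrap1=268.37_deg wrap2=268.37_deg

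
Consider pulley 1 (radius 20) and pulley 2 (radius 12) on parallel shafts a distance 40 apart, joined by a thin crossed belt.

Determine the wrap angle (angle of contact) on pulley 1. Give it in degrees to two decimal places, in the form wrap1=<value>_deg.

crossed belt: β = asin((r1+r2)/C) = asin(32/40) = 53.1301°
wrap1 = wrap2 = π + 2β = 286.2602°

wrap1=286.26_deg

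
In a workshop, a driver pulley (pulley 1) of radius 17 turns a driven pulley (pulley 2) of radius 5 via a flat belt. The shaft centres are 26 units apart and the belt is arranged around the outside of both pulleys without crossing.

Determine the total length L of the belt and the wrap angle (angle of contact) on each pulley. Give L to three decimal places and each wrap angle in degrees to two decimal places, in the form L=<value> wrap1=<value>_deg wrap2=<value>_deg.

L=126.759 wrap1=234.97_deg wrap2=125.03_deg

open belt: β = asin((r2−r1)/C) = asin(-12/26) = -27.4864°
wrap1 = π − 2β = 234.9729°
wrap2 = π + 2β = 125.0271°
tangent length = C·cosβ = 23.0651
L = r1·wrap1 + r2·wrap2 + 2·C·cosβ = 17·4.1010 + 5·2.1821 + 2·23.0651 = 126.7588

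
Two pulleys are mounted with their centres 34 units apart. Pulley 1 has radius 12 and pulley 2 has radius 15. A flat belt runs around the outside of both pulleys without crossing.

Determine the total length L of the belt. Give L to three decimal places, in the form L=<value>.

open belt: β = asin((r2−r1)/C) = asin(3/34) = 5.0621°
wrap1 = π − 2β = 169.8758°
wrap2 = π + 2β = 190.1242°
tangent length = C·cosβ = 33.8674
L = r1·wrap1 + r2·wrap2 + 2·C·cosβ = 12·2.9649 + 15·3.3183 + 2·33.8674 = 153.0879

L=153.088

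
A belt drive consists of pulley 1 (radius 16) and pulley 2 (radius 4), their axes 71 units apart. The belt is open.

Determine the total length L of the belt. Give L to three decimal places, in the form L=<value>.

L=206.865

open belt: β = asin((r2−r1)/C) = asin(-12/71) = -9.7305°
wrap1 = π − 2β = 199.4610°
wrap2 = π + 2β = 160.5390°
tangent length = C·cosβ = 69.9786
L = r1·wrap1 + r2·wrap2 + 2·C·cosβ = 16·3.4813 + 4·2.8019 + 2·69.9786 = 206.8649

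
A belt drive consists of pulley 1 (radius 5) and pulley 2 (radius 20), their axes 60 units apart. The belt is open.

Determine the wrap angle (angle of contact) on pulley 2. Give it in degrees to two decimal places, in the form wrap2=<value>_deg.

open belt: β = asin((r2−r1)/C) = asin(15/60) = 14.4775°
wrap1 = π − 2β = 151.0450°
wrap2 = π + 2β = 208.9550°

wrap2=208.96_deg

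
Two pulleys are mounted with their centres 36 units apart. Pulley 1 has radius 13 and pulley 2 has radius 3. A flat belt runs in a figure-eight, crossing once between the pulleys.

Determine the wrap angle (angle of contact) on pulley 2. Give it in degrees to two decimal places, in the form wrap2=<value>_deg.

wrap2=232.78_deg

crossed belt: β = asin((r1+r2)/C) = asin(16/36) = 26.3878°
wrap1 = wrap2 = π + 2β = 232.7756°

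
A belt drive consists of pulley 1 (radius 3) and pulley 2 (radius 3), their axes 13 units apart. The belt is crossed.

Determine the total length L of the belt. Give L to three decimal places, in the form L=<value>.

L=47.671

crossed belt: β = asin((r1+r2)/C) = asin(6/13) = 27.4864°
wrap1 = wrap2 = π + 2β = 234.9729°
tangent length = C·cosβ = 11.5326
L = (r1+r2)·wrap + 2·C·cosβ = 6·4.1010 + 2·11.5326 = 47.6714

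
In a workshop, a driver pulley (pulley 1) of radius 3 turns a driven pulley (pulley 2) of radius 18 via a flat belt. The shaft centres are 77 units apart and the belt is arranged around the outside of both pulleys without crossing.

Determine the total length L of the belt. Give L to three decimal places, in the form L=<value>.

L=222.905

open belt: β = asin((r2−r1)/C) = asin(15/77) = 11.2333°
wrap1 = π − 2β = 157.5333°
wrap2 = π + 2β = 202.4667°
tangent length = C·cosβ = 75.5248
L = r1·wrap1 + r2·wrap2 + 2·C·cosβ = 3·2.7495 + 18·3.5337 + 2·75.5248 = 222.9049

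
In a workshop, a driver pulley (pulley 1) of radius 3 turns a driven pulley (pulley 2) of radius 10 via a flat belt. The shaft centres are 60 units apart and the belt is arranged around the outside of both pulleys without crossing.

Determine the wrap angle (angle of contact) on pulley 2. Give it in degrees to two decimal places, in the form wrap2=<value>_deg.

open belt: β = asin((r2−r1)/C) = asin(7/60) = 6.6998°
wrap1 = π − 2β = 166.6005°
wrap2 = π + 2β = 193.3995°

wrap2=193.40_deg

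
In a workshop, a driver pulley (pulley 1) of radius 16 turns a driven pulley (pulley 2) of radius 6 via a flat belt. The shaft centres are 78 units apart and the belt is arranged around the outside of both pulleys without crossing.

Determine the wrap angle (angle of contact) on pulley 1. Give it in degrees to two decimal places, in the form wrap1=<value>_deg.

open belt: β = asin((r2−r1)/C) = asin(-10/78) = -7.3659°
wrap1 = π − 2β = 194.7318°
wrap2 = π + 2β = 165.2682°

wrap1=194.73_deg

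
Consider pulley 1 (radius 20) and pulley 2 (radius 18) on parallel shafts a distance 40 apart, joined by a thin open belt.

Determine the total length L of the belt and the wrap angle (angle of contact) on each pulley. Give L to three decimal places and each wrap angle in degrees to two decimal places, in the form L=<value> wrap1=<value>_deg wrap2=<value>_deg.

L=199.481 wrap1=185.73_deg wrap2=174.27_deg

open belt: β = asin((r2−r1)/C) = asin(-2/40) = -2.8660°
wrap1 = π − 2β = 185.7320°
wrap2 = π + 2β = 174.2680°
tangent length = C·cosβ = 39.9500
L = r1·wrap1 + r2·wrap2 + 2·C·cosβ = 20·3.2416 + 18·3.0416 + 2·39.9500 = 199.4805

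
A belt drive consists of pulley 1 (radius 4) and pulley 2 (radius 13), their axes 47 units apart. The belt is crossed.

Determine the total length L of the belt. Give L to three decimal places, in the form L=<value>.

L=153.626

crossed belt: β = asin((r1+r2)/C) = asin(17/47) = 21.2048°
wrap1 = wrap2 = π + 2β = 222.4095°
tangent length = C·cosβ = 43.8178
L = (r1+r2)·wrap + 2·C·cosβ = 17·3.8818 + 2·43.8178 = 153.6258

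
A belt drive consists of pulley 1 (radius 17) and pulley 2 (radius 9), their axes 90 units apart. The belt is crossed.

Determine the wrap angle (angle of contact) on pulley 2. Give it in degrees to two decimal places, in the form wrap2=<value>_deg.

crossed belt: β = asin((r1+r2)/C) = asin(26/90) = 16.7914°
wrap1 = wrap2 = π + 2β = 213.5829°

wrap2=213.58_deg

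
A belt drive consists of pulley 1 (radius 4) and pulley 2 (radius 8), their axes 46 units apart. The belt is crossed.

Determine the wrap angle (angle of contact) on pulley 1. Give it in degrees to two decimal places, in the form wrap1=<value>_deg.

crossed belt: β = asin((r1+r2)/C) = asin(12/46) = 15.1217°
wrap1 = wrap2 = π + 2β = 210.2433°

wrap1=210.24_deg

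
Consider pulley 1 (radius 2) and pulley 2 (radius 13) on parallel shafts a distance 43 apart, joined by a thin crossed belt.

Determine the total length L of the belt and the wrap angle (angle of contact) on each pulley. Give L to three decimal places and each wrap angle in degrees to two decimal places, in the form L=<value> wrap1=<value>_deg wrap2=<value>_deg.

crossed belt: β = asin((r1+r2)/C) = asin(15/43) = 20.4162°
wrap1 = wrap2 = π + 2β = 220.8324°
tangent length = C·cosβ = 40.2989
L = (r1+r2)·wrap + 2·C·cosβ = 15·3.8543 + 2·40.2989 = 138.4116

L=138.412 wrap1=220.83_deg wrap2=220.83_deg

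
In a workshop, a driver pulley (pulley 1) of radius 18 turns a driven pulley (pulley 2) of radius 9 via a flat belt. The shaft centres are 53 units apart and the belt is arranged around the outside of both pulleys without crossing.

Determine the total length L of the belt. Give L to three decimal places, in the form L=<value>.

L=192.355

open belt: β = asin((r2−r1)/C) = asin(-9/53) = -9.7768°
wrap1 = π − 2β = 199.5537°
wrap2 = π + 2β = 160.4463°
tangent length = C·cosβ = 52.2303
L = r1·wrap1 + r2·wrap2 + 2·C·cosβ = 18·3.4829 + 9·2.8003 + 2·52.2303 = 192.3550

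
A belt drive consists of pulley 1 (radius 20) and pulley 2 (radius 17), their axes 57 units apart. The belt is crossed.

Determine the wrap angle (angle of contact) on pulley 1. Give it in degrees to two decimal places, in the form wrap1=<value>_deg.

crossed belt: β = asin((r1+r2)/C) = asin(37/57) = 40.4755°
wrap1 = wrap2 = π + 2β = 260.9510°

wrap1=260.95_deg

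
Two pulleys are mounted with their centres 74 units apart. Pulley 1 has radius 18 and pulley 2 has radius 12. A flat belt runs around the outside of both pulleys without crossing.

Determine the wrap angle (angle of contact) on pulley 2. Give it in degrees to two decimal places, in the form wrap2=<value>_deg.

wrap2=170.70_deg

open belt: β = asin((r2−r1)/C) = asin(-6/74) = -4.6507°
wrap1 = π − 2β = 189.3014°
wrap2 = π + 2β = 170.6986°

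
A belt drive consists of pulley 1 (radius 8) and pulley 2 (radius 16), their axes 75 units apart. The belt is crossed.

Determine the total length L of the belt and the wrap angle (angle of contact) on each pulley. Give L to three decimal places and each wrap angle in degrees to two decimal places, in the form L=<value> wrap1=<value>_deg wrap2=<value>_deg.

L=233.146 wrap1=217.33_deg wrap2=217.33_deg

crossed belt: β = asin((r1+r2)/C) = asin(24/75) = 18.6629°
wrap1 = wrap2 = π + 2β = 217.3258°
tangent length = C·cosβ = 71.0563
L = (r1+r2)·wrap + 2·C·cosβ = 24·3.7931 + 2·71.0563 = 233.1459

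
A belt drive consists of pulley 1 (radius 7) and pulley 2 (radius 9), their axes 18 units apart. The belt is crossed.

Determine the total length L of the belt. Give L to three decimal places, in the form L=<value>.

crossed belt: β = asin((r1+r2)/C) = asin(16/18) = 62.7340°
wrap1 = wrap2 = π + 2β = 305.4679°
tangent length = C·cosβ = 8.2462
L = (r1+r2)·wrap + 2·C·cosβ = 16·5.3314 + 2·8.2462 = 101.7952

L=101.795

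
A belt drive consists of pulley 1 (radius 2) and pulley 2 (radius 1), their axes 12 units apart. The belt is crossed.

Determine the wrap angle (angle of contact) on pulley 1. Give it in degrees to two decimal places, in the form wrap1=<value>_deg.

crossed belt: β = asin((r1+r2)/C) = asin(3/12) = 14.4775°
wrap1 = wrap2 = π + 2β = 208.9550°

wrap1=208.96_deg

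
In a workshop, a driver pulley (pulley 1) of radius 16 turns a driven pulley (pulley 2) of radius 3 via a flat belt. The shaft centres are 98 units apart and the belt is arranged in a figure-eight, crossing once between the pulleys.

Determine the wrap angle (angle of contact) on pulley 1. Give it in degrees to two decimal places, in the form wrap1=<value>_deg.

crossed belt: β = asin((r1+r2)/C) = asin(19/98) = 11.1792°
wrap1 = wrap2 = π + 2β = 202.3583°

wrap1=202.36_deg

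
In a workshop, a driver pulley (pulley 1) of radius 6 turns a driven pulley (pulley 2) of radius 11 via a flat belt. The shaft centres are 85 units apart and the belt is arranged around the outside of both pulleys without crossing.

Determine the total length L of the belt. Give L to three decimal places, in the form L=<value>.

open belt: β = asin((r2−r1)/C) = asin(5/85) = 3.3723°
wrap1 = π − 2β = 173.2554°
wrap2 = π + 2β = 186.7446°
tangent length = C·cosβ = 84.8528
L = r1·wrap1 + r2·wrap2 + 2·C·cosβ = 6·3.0239 + 11·3.2593 + 2·84.8528 = 223.7013

L=223.701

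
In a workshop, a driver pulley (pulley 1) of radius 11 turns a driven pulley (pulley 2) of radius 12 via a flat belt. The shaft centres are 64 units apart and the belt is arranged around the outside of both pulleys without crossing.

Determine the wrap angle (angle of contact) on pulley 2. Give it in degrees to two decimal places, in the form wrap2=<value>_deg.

open belt: β = asin((r2−r1)/C) = asin(1/64) = 0.8953°
wrap1 = π − 2β = 178.2094°
wrap2 = π + 2β = 181.7906°

wrap2=181.79_deg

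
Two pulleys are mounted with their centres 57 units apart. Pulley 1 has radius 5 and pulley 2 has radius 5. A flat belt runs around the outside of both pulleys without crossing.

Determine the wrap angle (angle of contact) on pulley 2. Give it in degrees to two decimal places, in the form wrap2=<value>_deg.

open belt: β = asin((r2−r1)/C) = asin(0/57) = 0.0000°
wrap1 = π − 2β = 180.0000°
wrap2 = π + 2β = 180.0000°

wrap2=180.00_deg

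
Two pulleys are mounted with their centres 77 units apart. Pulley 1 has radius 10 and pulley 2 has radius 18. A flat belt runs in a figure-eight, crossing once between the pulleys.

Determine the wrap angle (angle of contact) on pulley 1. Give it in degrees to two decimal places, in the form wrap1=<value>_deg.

crossed belt: β = asin((r1+r2)/C) = asin(28/77) = 21.3237°
wrap1 = wrap2 = π + 2β = 222.6474°

wrap1=222.65_deg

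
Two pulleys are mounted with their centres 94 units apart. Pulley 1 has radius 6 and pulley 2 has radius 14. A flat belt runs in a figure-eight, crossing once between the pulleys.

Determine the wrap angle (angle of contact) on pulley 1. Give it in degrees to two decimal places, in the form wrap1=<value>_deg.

wrap1=204.57_deg

crossed belt: β = asin((r1+r2)/C) = asin(20/94) = 12.2845°
wrap1 = wrap2 = π + 2β = 204.5690°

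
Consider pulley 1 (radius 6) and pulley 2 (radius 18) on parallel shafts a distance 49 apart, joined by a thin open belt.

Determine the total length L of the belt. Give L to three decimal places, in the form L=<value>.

L=176.352

open belt: β = asin((r2−r1)/C) = asin(12/49) = 14.1758°
wrap1 = π − 2β = 151.6484°
wrap2 = π + 2β = 208.3516°
tangent length = C·cosβ = 47.5079
L = r1·wrap1 + r2·wrap2 + 2·C·cosβ = 6·2.6468 + 18·3.6364 + 2·47.5079 = 176.3520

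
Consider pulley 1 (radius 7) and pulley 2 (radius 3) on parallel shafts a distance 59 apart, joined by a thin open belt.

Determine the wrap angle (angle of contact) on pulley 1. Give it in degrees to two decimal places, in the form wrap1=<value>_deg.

open belt: β = asin((r2−r1)/C) = asin(-4/59) = -3.8874°
wrap1 = π − 2β = 187.7749°
wrap2 = π + 2β = 172.2251°

wrap1=187.77_deg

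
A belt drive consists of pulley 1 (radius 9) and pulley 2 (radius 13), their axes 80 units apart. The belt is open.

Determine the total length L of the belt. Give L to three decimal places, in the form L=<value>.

open belt: β = asin((r2−r1)/C) = asin(4/80) = 2.8660°
wrap1 = π − 2β = 174.2680°
wrap2 = π + 2β = 185.7320°
tangent length = C·cosβ = 79.8999
L = r1·wrap1 + r2·wrap2 + 2·C·cosβ = 9·3.0416 + 13·3.2416 + 2·79.8999 = 229.3151

L=229.315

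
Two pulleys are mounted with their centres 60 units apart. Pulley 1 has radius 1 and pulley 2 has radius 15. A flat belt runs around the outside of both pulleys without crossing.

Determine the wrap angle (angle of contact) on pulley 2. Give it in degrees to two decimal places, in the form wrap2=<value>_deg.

open belt: β = asin((r2−r1)/C) = asin(14/60) = 13.4934°
wrap1 = π − 2β = 153.0132°
wrap2 = π + 2β = 206.9868°

wrap2=206.99_deg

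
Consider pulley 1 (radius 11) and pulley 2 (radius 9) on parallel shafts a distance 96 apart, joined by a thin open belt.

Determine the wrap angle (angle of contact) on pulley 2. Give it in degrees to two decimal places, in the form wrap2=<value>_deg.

open belt: β = asin((r2−r1)/C) = asin(-2/96) = -1.1937°
wrap1 = π − 2β = 182.3875°
wrap2 = π + 2β = 177.6125°

wrap2=177.61_deg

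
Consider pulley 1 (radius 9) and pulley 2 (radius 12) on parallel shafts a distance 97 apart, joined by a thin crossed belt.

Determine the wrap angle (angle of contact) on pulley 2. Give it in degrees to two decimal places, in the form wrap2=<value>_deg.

wrap2=205.01_deg

crossed belt: β = asin((r1+r2)/C) = asin(21/97) = 12.5032°
wrap1 = wrap2 = π + 2β = 205.0065°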